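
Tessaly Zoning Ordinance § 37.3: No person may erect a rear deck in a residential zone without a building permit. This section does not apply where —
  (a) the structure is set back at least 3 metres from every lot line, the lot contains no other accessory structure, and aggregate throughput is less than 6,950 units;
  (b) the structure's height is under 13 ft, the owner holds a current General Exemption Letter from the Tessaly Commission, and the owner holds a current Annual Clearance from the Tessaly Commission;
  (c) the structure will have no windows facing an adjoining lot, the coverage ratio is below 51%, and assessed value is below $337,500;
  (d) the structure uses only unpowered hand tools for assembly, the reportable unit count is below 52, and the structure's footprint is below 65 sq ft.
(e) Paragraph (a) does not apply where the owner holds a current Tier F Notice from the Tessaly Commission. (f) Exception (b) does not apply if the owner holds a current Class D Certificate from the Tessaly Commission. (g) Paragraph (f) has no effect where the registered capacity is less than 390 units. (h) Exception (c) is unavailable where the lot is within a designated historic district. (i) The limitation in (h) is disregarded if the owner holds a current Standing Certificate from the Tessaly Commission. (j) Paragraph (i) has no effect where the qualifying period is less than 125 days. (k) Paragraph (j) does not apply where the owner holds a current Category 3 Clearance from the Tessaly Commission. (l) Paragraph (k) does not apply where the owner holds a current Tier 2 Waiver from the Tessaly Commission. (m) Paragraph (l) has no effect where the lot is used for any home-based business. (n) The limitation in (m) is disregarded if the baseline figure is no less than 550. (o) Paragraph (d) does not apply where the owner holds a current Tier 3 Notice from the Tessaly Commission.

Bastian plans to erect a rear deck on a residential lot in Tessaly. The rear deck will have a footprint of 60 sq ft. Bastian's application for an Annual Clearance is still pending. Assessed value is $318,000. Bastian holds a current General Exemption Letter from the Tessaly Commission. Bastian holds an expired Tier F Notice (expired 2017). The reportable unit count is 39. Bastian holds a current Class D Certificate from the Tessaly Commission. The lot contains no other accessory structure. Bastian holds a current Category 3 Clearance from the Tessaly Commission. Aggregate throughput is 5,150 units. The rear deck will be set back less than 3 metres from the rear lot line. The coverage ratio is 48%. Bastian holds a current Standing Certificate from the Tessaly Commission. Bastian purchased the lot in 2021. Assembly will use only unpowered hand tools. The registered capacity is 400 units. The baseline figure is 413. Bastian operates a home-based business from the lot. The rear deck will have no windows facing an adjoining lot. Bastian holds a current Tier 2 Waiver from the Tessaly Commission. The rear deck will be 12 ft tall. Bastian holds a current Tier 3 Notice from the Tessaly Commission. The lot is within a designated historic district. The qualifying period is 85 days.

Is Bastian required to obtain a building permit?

Exception (a) requires that the structure is set back at least 3 metres from every lot line; but the rear setback is under 3 m, so (a) is unavailable.
Exception (b) requires that the owner holds a current Annual Clearance from the Tessaly Commission; but the Annual Clearance is not current, so (b) is unavailable.
Exception (c)'s conditions are all satisfied: no windows face an adjoining lot; the coverage ratio is 48%, below the 51% limit; assessed value is $318,000, below the $337,500 limit. Under paragraphs (h)–(n): (h) would limit (c) — the lot is in a historic district — but (i) sets (h) aside: (i) is engaged — a current Standing Certificate is held. (j) applies (the qualifying period is 85 days, less than the 125 days limit), but is set aside by (k): (k) is engaged — a current Category 3 Clearance is held. (l) is triggered (a current Tier 2 Waiver is held), but is displaced by (m): (m) operates against (l): a home-based business operates on the lot. (n) is not engaged (the baseline figure is 413, short of 550), so (m) stands. So (c) applies.
Exception (d)'s conditions are all satisfied: assembly uses only hand tools; the reportable unit count is 39, below the 52 limit; the structure's footprint is 60 sq ft, below the 65 sq ft limit. However, paragraph (o) must be considered: (o) operates against (d): a current Tier 3 Notice is held. So (d) is unavailable.

No — exception (c) applies; Bastian does not need a building permit.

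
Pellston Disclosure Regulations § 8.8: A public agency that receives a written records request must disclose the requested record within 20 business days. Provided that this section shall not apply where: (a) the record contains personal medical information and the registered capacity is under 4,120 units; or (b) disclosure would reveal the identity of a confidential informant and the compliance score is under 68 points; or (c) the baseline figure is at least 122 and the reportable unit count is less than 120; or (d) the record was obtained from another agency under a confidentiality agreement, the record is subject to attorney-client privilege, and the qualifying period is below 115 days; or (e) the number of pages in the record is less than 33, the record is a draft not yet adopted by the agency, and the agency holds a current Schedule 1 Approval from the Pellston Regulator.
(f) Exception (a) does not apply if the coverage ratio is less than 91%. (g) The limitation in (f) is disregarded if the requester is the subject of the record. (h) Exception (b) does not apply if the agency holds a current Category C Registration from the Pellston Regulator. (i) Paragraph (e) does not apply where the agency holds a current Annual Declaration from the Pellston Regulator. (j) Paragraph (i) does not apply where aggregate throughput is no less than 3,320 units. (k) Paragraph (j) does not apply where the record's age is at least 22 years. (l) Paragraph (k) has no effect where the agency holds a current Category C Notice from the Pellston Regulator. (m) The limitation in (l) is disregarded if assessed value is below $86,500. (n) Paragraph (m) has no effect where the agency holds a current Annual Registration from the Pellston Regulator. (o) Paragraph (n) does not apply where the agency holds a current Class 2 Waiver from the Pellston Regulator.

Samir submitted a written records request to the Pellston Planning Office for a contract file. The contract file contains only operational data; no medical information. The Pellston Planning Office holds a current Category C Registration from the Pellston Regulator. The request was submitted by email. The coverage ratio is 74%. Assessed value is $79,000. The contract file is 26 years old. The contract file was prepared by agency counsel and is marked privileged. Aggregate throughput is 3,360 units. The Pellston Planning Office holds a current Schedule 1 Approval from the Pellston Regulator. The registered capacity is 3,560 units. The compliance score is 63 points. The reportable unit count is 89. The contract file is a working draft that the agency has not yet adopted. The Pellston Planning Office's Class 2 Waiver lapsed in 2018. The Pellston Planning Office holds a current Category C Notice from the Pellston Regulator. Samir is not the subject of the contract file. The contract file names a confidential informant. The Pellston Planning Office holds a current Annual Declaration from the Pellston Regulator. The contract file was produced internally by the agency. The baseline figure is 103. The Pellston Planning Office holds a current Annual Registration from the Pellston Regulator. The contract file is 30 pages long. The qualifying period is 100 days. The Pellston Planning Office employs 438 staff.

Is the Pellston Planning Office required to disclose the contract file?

Exception (a) does not apply: the contract file contains only operational data.
Exception (b)'s conditions are all satisfied: the contract file names a confidential informant; the compliance score is 63 points, under the 68 points limit. But applying paragraph (h): (h) operates against (b): a current Category C Registration is held. Exception (b) does not apply.
Exception (c) does not apply: the baseline figure is 103, short of 122.
Exception (d) does not apply: the contract file was produced internally.
All of (e)'s requirements are met (the number of pages in the record is 30, less than the 33 limit; the contract file is an unadopted draft; a current Schedule 1 Approval is held). Considering the limiting provisions: (i) would limit (e) — a current Annual Declaration is held — but (j) sets (i) aside: (j) is engaged — aggregate throughput is 3,360 units, meeting the 3,320 units threshold. (k) would limit (j) — the record's age is 26 years, meeting the 22 years threshold — but (l) sets (k) aside: (l) operates against (k): a current Category C Notice is held. (m) is triggered (assessed value is $79,000, below the $86,500 limit), but is overridden by (n): (n) operates against (m): a current Annual Registration is held. (o), which would lift (n), does not operate here — no current Class 2 Waiver is held. (e) remains available.

No — exception (e) applies; the Pellston Planning Office is not required to disclose the contract file.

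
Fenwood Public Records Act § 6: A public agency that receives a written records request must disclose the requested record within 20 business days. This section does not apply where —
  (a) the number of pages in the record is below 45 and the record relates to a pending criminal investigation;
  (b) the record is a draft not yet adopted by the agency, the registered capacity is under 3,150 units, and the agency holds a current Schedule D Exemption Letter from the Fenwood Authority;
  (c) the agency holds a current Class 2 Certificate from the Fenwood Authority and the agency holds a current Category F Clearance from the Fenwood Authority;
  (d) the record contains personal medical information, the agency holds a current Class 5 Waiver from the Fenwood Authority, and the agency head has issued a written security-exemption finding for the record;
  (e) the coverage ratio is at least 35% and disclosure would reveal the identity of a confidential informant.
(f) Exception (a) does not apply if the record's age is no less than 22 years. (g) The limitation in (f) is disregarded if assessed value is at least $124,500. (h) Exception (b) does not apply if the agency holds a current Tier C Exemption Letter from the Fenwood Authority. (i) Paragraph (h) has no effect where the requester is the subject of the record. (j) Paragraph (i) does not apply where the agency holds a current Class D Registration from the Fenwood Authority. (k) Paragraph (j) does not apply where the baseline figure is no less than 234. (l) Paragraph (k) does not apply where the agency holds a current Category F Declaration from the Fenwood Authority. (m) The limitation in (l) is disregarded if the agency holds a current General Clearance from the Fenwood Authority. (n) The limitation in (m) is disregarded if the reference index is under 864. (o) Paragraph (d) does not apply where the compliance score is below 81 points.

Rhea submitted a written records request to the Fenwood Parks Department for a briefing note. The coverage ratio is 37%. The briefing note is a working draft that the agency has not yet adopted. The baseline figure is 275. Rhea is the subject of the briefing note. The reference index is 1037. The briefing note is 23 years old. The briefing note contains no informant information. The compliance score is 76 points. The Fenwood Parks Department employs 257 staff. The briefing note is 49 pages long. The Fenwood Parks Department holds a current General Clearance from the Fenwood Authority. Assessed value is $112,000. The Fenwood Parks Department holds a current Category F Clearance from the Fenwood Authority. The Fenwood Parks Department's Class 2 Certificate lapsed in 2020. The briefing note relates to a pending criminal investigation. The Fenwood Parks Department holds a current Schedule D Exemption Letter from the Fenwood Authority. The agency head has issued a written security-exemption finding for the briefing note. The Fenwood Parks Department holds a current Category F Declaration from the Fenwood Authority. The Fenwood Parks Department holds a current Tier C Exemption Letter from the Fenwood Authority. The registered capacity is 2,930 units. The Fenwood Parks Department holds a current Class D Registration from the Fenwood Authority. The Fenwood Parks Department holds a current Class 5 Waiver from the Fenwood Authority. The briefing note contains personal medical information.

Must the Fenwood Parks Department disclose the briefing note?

No — exception (b) applies; the Fenwood Parks Department is not required to disclose the briefing note.

Exception (a) fails — the number of pages in the record is 49, not below 45.
All of (b)'s requirements are met (the briefing note is an unadopted draft; the registered capacity is 2,930 units, under the 3,150 units limit; a current Schedule D Exemption Letter is held). As to paragraphs (h)–(n): (h) is engaged (a current Tier C Exemption Letter is held), but is displaced by (i): (i) operates against (h): Rhea is the subject of the briefing note. (j) would limit (i) — a current Class D Registration is held — but (k) sets (j) aside: (k) is triggered — the baseline figure is 275, meeting the 234 threshold. (l) would limit (k) — a current Category F Declaration is held — but (m) sets (l) aside: (m) operates against (l): a current General Clearance is held. (n), which would lift (m), does not operate here — the reference index is 1,037, not under 864. (b) remains available.
Exception (c) does not apply: no current Class 2 Certificate is held.
Exception (d)'s conditions are all satisfied: the briefing note contains personal medical information; a current Class 5 Waiver is held; a written security-exemption finding has been issued. Turning to paragraph (o): (o) is triggered — the compliance score is 76 points, below the 81 points limit. So (d) is unavailable.
Exception (e) does not apply: the briefing note contains no informant information.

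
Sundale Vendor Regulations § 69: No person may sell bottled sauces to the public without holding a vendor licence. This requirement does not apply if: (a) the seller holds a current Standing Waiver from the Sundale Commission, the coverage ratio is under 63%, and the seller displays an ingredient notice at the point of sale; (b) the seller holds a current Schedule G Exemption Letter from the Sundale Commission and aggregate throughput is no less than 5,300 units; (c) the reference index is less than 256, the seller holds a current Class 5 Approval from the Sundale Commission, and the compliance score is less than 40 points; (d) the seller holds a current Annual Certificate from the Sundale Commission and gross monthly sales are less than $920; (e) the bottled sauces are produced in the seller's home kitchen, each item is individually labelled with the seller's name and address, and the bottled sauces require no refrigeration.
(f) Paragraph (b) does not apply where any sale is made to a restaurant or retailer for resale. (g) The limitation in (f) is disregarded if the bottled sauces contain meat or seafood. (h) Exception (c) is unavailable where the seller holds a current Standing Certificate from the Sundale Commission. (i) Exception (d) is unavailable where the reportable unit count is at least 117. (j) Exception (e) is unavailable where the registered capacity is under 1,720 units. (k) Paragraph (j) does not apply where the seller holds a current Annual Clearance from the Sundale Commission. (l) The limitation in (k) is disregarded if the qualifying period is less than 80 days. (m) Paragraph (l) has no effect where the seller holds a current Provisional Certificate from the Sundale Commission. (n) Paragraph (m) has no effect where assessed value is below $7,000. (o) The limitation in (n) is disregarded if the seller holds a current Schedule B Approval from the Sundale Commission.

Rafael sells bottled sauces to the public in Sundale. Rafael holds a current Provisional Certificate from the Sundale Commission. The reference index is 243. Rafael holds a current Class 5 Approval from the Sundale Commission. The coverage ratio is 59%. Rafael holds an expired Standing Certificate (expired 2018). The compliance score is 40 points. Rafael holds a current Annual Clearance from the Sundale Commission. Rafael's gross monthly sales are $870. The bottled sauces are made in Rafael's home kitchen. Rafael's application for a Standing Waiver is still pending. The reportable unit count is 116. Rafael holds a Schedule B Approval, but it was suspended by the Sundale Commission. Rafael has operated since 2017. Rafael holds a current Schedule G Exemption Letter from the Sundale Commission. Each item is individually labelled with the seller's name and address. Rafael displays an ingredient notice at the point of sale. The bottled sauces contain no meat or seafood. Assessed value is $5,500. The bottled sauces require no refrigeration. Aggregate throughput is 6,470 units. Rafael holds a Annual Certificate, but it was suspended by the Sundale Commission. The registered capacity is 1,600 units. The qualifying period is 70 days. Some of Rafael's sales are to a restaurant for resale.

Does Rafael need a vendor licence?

Exception (a) does not apply: the Standing Waiver is not current.
Exception (b): a current Schedule G Exemption Letter is held; aggregate throughput is 6,470 units, meeting the 5,300 units threshold — every condition holds. Turning to paragraphs (f)–(g): (f) operates — some sales are to a restaurant for resale. (g), which would lift (f), is inapplicable — the bottled sauces contain no meat or seafood. So (b) is unavailable.
Exception (c) fails — the compliance score is 40 points, not less than 40 points.
Exception (d) requires that the seller holds a current Annual Certificate from the Sundale Commission; but the Annual Certificate is not current, so (d) is unavailable.
Exception (e): the bottled sauces are home-kitchen produced; items are individually labelled; the bottled sauces are shelf-stable — every condition holds. But applying paragraphs (j)–(o): (j) is triggered — the registered capacity is 1,600 units, under the 1,720 units limit. (k) would limit (j) — a current Annual Clearance is held — but (l) sets (k) aside: (l) is triggered — the qualifying period is 70 days, less than the 80 days limit. (m) operates (a current Provisional Certificate is held), but yields to (n): (n) operates against (m): assessed value is $5,500, below the $7,000 limit. (o), which would lift (n), does not operate here — there is no Schedule B Approval in force. So (e) is unavailable.
No exception is made out. Rafael falls within the general rule.

Yes — Rafael must hold a vendor licence.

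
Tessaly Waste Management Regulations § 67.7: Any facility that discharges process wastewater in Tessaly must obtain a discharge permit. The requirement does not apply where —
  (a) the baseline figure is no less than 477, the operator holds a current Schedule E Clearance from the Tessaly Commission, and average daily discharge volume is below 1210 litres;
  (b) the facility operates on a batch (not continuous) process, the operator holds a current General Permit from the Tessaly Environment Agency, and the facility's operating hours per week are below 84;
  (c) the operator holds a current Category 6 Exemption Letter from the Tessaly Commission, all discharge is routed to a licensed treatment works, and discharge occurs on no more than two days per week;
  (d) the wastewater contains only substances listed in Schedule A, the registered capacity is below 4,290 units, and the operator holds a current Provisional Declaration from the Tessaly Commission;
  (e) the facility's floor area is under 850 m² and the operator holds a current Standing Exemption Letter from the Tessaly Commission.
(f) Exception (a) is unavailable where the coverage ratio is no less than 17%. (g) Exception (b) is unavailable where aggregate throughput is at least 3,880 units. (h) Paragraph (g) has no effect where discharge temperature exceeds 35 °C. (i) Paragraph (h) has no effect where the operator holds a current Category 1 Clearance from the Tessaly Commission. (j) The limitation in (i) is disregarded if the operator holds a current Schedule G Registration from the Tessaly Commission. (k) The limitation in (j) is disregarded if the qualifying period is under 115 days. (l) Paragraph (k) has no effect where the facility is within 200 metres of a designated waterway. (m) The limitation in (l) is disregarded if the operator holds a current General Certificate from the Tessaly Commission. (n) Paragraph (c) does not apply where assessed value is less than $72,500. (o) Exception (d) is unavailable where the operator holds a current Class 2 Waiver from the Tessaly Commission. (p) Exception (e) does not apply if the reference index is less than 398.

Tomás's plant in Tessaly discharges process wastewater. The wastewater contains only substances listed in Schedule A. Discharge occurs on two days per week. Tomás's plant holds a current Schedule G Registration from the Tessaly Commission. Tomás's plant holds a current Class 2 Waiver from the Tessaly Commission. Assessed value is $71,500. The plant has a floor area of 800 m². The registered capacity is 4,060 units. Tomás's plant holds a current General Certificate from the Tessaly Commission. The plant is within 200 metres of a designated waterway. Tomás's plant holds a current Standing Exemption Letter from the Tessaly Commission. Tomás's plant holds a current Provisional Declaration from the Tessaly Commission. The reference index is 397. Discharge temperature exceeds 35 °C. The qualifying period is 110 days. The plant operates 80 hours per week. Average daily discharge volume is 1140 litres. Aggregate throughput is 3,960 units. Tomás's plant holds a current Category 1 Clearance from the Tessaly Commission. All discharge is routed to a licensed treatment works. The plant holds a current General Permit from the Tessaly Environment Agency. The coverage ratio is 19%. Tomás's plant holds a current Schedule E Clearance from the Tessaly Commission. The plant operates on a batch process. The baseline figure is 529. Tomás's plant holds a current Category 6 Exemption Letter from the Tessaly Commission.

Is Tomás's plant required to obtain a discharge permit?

Exception (a) is satisfied on its face — the baseline figure is 529, meeting the 477 threshold; a current Schedule E Clearance is held; average daily discharge volume is 1140 litres, below the 1210 litres limit. However, paragraph (f) must be considered: (f) operates against (a): the coverage ratio is 19%, meeting the 17% threshold. So (a) is unavailable.
All of (b)'s requirements are met (the facility operates on a batch process; a current General Permit is held; the facility's operating hours per week are 80, below the 84 limit). Turning to paragraphs (g)–(m): (g) operates against (b): aggregate throughput is 3,960 units, meeting the 3,880 units threshold. (h) would limit (g) — discharge temperature exceeds 35 °C — but (i) sets (h) aside: (i) is triggered — a current Category 1 Clearance is held. (j) operates (a current Schedule G Registration is held), but is overridden by (k): (k) operates against (j): the qualifying period is 110 days, under the 115 days limit. (l) operates (the plant is within 200 m of a designated waterway), but is displaced by (m): (m) applies — a current General Certificate is held. (b) is therefore removed.
All of (c)'s requirements are met (a current Category 6 Exemption Letter is held; discharge is routed to a licensed treatment works; discharge occurs on no more than two days per week). But applying paragraph (n): (n) operates against (c): assessed value is $71,500, less than the $72,500 limit. Exception (c) does not apply.
Exception (d) is satisfied on its face — the wastewater is Schedule-A-only; the registered capacity is 4,060 units, below the 4,290 units limit; a current Provisional Declaration is held. But: (o) operates against (d): a current Class 2 Waiver is held. So (d) is unavailable.
Exception (e)'s conditions are all satisfied: the facility's floor area is 800 m², under the 850 m² limit; a current Standing Exemption Letter is held. But applying paragraph (p): (p) operates against (e): the reference index is 397, less than the 398 limit. Exception (e) does not apply.
Every exception is unavailable, so the rule governs.

Yes — Tomás's plant must obtain a discharge permit.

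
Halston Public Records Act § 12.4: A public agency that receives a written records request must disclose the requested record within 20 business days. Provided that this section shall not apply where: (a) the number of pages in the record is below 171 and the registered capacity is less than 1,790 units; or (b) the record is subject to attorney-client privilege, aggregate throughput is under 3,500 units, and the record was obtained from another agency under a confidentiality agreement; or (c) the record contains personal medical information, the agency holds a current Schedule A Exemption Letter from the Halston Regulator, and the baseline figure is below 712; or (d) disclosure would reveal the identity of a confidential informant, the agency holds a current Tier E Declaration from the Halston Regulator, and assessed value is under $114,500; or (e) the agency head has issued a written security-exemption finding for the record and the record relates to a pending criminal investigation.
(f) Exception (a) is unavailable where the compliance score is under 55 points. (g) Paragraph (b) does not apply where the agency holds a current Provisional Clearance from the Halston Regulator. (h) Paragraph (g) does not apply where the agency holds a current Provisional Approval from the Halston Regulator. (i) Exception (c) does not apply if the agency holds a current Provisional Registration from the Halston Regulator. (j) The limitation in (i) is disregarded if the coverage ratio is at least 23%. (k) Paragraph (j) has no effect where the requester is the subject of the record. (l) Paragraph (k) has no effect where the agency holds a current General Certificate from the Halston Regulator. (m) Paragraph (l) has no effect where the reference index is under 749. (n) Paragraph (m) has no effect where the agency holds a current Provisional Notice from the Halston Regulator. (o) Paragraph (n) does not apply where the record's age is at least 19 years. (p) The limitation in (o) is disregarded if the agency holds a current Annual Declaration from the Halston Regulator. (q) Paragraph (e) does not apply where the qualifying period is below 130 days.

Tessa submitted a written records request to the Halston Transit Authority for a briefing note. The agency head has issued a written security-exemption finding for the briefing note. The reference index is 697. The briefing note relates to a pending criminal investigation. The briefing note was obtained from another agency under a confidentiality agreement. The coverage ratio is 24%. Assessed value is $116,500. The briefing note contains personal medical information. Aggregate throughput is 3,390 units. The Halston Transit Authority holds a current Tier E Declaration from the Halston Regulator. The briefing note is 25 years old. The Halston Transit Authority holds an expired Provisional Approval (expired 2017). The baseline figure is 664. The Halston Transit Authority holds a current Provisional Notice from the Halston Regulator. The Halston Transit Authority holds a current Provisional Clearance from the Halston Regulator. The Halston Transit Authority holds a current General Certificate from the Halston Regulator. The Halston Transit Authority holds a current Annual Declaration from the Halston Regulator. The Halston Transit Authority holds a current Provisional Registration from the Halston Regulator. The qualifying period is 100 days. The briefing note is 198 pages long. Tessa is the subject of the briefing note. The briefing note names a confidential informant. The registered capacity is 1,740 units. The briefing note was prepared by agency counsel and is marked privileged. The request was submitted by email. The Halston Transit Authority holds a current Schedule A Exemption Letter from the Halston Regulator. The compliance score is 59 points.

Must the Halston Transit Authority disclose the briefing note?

No — exception (c) applies; the Halston Transit Authority is not required to disclose the briefing note.

Exception (a) fails — the number of pages in the record is 198, not below 171.
Exception (b) is satisfied on its face — the briefing note is privileged; aggregate throughput is 3,390 units, under the 3,500 units limit; the briefing note was obtained under a confidentiality agreement. However, paragraphs (g)–(h) must be considered: (g) operates against (b): a current Provisional Clearance is held. (h), which would lift (g), does not operate here — there is no Provisional Approval in force. So (b) is unavailable.
All of (c)'s requirements are met (the briefing note contains personal medical information; a current Schedule A Exemption Letter is held; the baseline figure is 664, below the 712 limit). As to paragraphs (i)–(p): (i) applies (a current Provisional Registration is held), but is overridden by (j): (j) operates against (i): the coverage ratio is 24%, meeting the 23% threshold. (k) applies (Tessa is the subject of the briefing note), but is displaced by (l): (l) is triggered — a current General Certificate is held. (m) would limit (l) — the reference index is 697, under the 749 limit — but (n) sets (m) aside: (n) operates — a current Provisional Notice is held. (o) would limit (n) — the record's age is 25 years, meeting the 19 years threshold — but (p) sets (o) aside: (p) is triggered — a current Annual Declaration is held. Exception (c) stands.
Exception (d) fails — assessed value is $116,500, not under $114,500.
Exception (e) is satisfied on its face — a written security-exemption finding has been issued; the briefing note relates to a pending investigation. Turning to paragraph (q): (q) operates against (e): the qualifying period is 100 days, below the 130 days limit. Exception (e) does not apply.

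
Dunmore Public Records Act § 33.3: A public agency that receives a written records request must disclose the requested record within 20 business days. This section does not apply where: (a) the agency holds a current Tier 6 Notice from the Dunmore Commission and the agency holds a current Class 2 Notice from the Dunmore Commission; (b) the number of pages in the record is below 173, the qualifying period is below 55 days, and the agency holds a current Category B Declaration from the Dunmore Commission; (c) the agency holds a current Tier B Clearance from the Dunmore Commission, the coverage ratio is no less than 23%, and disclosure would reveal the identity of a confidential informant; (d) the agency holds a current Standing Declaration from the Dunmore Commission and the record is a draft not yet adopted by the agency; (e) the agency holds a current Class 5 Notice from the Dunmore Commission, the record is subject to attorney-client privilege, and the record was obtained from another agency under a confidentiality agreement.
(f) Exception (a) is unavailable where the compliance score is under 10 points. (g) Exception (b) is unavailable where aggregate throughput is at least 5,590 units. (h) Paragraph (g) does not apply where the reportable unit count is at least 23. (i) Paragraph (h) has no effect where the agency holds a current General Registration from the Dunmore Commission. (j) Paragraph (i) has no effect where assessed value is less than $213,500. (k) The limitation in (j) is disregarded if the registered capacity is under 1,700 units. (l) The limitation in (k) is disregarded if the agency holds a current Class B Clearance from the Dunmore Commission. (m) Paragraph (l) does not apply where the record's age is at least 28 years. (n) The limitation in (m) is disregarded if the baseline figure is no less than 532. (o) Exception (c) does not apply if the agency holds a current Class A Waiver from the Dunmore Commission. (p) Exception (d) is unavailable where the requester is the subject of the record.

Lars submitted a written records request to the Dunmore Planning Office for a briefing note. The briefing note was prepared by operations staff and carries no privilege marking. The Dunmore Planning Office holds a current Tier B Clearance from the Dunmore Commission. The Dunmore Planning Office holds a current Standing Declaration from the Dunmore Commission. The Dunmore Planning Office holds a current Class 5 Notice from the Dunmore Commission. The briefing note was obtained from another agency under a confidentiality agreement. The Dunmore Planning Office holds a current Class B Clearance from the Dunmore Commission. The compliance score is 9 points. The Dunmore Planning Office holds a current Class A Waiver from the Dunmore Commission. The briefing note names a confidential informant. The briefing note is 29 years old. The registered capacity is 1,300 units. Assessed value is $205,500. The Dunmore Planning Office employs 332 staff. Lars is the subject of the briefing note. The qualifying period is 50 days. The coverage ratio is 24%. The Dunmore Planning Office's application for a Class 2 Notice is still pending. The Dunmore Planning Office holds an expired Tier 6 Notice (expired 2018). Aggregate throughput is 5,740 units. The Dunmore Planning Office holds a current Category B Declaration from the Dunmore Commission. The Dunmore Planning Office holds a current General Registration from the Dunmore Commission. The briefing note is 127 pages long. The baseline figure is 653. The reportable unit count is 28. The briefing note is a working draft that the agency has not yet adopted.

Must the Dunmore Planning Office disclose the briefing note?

No — exception (b) applies; the Dunmore Planning Office is not required to disclose the briefing note.

Exception (a) does not apply: there is no Tier 6 Notice in force.
Exception (b): the number of pages in the record is 127, below the 173 limit; the qualifying period is 50 days, below the 55 days limit; a current Category B Declaration is held — every condition holds. Under paragraphs (g)–(n): (g) is engaged (aggregate throughput is 5,740 units, meeting the 5,590 units threshold), but is itself disapplied by (h): (h) operates — the reportable unit count is 28, meeting the 23 threshold. (i) would limit (h) — a current General Registration is held — but (j) sets (i) aside: (j) operates against (i): assessed value is $205,500, less than the $213,500 limit. (k) operates (the registered capacity is 1,300 units, under the 1,700 units limit), but yields to (l): (l) operates against (k): a current Class B Clearance is held. (m) would limit (l) — the record's age is 29 years, meeting the 28 years threshold — but (n) sets (m) aside: (n) operates against (m): the baseline figure is 653, meeting the 532 threshold. Exception (b) stands.
Exception (c) is satisfied on its face — a current Tier B Clearance is held; the coverage ratio is 24%, meeting the 23% threshold; the briefing note names a confidential informant. Turning to paragraph (o): (o) operates against (c): a current Class A Waiver is held. So (c) is unavailable.
Exception (d)'s conditions are all satisfied: a current Standing Declaration is held; the briefing note is an unadopted draft. But: (p) operates against (d): Lars is the subject of the briefing note. So (d) is unavailable.
Exception (e) requires that the record is subject to attorney-client privilege; but the briefing note carries no privilege marking, so (e) is unavailable.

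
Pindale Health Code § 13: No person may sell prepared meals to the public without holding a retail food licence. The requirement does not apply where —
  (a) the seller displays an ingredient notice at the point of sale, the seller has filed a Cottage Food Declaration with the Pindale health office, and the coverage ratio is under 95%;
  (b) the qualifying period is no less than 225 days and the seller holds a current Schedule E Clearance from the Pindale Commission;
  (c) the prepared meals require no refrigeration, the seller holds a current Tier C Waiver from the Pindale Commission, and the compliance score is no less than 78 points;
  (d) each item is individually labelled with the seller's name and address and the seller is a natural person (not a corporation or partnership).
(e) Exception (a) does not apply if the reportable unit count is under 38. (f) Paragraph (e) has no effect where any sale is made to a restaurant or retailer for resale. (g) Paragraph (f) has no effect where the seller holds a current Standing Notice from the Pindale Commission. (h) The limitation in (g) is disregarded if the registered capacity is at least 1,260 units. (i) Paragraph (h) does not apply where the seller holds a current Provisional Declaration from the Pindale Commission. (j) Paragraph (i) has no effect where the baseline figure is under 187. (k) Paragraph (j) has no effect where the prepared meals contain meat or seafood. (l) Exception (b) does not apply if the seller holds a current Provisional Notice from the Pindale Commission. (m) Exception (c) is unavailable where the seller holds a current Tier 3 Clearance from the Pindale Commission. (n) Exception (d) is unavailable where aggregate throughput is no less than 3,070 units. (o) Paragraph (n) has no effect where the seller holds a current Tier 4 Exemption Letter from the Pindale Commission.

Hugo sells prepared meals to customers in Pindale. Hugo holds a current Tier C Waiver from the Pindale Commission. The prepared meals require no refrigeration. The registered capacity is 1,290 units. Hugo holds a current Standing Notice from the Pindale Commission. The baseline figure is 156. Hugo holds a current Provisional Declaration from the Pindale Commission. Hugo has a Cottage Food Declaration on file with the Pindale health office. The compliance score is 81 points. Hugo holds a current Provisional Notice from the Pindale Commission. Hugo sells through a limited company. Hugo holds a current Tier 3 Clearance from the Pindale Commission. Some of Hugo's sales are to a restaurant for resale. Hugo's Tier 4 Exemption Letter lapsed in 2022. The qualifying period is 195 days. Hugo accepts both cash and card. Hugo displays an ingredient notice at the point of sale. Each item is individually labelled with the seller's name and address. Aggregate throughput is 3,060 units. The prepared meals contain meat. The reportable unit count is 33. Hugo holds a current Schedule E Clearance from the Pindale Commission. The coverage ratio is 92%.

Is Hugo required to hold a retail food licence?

Exception (a) is satisfied on its face — an ingredient notice is displayed; a Cottage Food Declaration is on file; the coverage ratio is 92%, under the 95% limit. However, paragraphs (e)–(k) must be considered: (e) operates against (a): the reportable unit count is 33, under the 38 limit. (f) would limit (e) — some sales are to a restaurant for resale — but (g) sets (f) aside: (g) operates against (f): a current Standing Notice is held. (h) is triggered (the registered capacity is 1,290 units, meeting the 1,260 units threshold), but is itself disapplied by (i): (i) operates against (h): a current Provisional Declaration is held. (j) is engaged (the baseline figure is 156, under the 187 limit), but is overridden by (k): (k) operates against (j): the prepared meals contain meat. Exception (a) does not apply.
Exception (b) fails — the qualifying period is 195 days, short of 225 days.
All of (c)'s requirements are met (the prepared meals are shelf-stable; a current Tier C Waiver is held; the compliance score is 81 points, meeting the 78 points threshold). However, paragraph (m) must be considered: (m) is triggered — a current Tier 3 Clearance is held. Exception (c) does not apply.
Exception (d) does not apply: the seller operates through a limited company.
Every exception is unavailable, so the rule governs.

Yes — Hugo must hold a retail food licence.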